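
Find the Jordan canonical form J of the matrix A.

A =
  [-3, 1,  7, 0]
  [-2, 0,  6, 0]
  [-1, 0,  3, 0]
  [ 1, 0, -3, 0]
J_3(0) ⊕ J_1(0)

The characteristic polynomial is
  det(x·I − A) = x^4

Eigenvalues and multiplicities (the geometric multiplicity of λ is n − rank(A − λI), which equals the number of Jordan blocks for λ):
  λ = 0: algebraic multiplicity = 4, geometric multiplicity = 2

Determining the block sizes for each eigenvalue:
  λ = 0: with am = 4 and gm = 2, the partition is not yet determined (e.g. several partitions of 4 into 2 parts exist). Let N = A − (0)·I. Computing rank(N^1) = 2, rank(N^2) = 1, rank(N^3) = 0; the number of blocks of size ≥ j is rank(N^{j−1}) − rank(N^j), giving [2, 1, 1]. So we have 1 block(s) of size 3, 1 block(s) of size 1 → block sizes [3, 1]

Assembling the blocks gives a Jordan form
J =
  [0, 1, 0, 0]
  [0, 0, 1, 0]
  [0, 0, 0, 0]
  [0, 0, 0, 0]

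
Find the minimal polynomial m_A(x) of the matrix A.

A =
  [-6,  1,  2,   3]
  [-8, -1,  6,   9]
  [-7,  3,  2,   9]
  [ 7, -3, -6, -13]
x^3 + 14*x^2 + 65*x + 100

The characteristic polynomial is χ_A(x) = (x + 4)^2*(x + 5)^2, so the eigenvalues are known. The minimal polynomial is
  m_A(x) = Π_λ (x − λ)^{k_λ}
where k_λ is the size of the *largest* Jordan block for λ (equivalently, the smallest k with (A − λI)^k v = 0 for every generalised eigenvector v of λ).

  λ = -5: largest Jordan block has size 2, contributing (x + 5)^2
  λ = -4: largest Jordan block has size 1, contributing (x + 4)

So m_A(x) = (x + 4)*(x + 5)^2 = x^3 + 14*x^2 + 65*x + 100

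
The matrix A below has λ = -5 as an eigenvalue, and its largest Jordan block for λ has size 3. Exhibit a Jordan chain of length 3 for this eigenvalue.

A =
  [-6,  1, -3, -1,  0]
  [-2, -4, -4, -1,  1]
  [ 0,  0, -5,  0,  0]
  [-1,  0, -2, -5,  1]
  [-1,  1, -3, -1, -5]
A Jordan chain for λ = -5 of length 3:
v_1 = (1, 1, 0, 0, 1)ᵀ
v_2 = (-3, -4, 0, -2, -3)ᵀ
v_3 = (0, 0, 1, 0, 0)ᵀ

Let N = A − (-5)·I. We want v_3 with N^3 v_3 = 0 but N^2 v_3 ≠ 0; then v_{j-1} := N · v_j for j = 3, …, 2.

Pick v_3 = (0, 0, 1, 0, 0)ᵀ.
Then v_2 = N · v_3 = (-3, -4, 0, -2, -3)ᵀ.
Then v_1 = N · v_2 = (1, 1, 0, 0, 1)ᵀ.

Sanity check: (A − (-5)·I) v_1 = (0, 0, 0, 0, 0)ᵀ = 0. ✓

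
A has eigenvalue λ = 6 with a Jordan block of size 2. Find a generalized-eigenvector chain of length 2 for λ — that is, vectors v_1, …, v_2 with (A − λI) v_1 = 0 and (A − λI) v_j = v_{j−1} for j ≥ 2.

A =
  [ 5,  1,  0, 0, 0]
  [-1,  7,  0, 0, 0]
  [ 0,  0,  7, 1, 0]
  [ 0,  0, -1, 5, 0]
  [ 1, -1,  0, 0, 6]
A Jordan chain for λ = 6 of length 2:
v_1 = (-1, -1, 0, 0, 1)ᵀ
v_2 = (1, 0, 0, 0, 0)ᵀ

Let N = A − (6)·I. We want v_2 with N^2 v_2 = 0 but N^1 v_2 ≠ 0; then v_{j-1} := N · v_j for j = 2, …, 2.

Pick v_2 = (1, 0, 0, 0, 0)ᵀ.
Then v_1 = N · v_2 = (-1, -1, 0, 0, 1)ᵀ.

Sanity check: (A − (6)·I) v_1 = (0, 0, 0, 0, 0)ᵀ = 0. ✓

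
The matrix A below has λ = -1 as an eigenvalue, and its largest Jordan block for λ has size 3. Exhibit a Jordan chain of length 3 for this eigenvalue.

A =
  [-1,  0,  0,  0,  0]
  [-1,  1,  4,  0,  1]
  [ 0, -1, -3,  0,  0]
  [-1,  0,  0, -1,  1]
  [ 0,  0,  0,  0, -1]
A Jordan chain for λ = -1 of length 3:
v_1 = (0, -2, 1, 0, 0)ᵀ
v_2 = (0, -1, 0, -1, 0)ᵀ
v_3 = (1, 0, 0, 0, 0)ᵀ

Let N = A − (-1)·I. We want v_3 with N^3 v_3 = 0 but N^2 v_3 ≠ 0; then v_{j-1} := N · v_j for j = 3, …, 2.

Pick v_3 = (1, 0, 0, 0, 0)ᵀ.
Then v_2 = N · v_3 = (0, -1, 0, -1, 0)ᵀ.
Then v_1 = N · v_2 = (0, -2, 1, 0, 0)ᵀ.

Sanity check: (A − (-1)·I) v_1 = (0, 0, 0, 0, 0)ᵀ = 0. ✓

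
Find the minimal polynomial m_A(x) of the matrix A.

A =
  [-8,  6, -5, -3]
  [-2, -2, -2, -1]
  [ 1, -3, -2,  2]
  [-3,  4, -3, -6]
x^4 + 18*x^3 + 120*x^2 + 350*x + 375

The characteristic polynomial is χ_A(x) = (x + 3)*(x + 5)^3, so the eigenvalues are known. The minimal polynomial is
  m_A(x) = Π_λ (x − λ)^{k_λ}
where k_λ is the size of the *largest* Jordan block for λ (equivalently, the smallest k with (A − λI)^k v = 0 for every generalised eigenvector v of λ).

  λ = -5: largest Jordan block has size 3, contributing (x + 5)^3
  λ = -3: largest Jordan block has size 1, contributing (x + 3)

So m_A(x) = (x + 3)*(x + 5)^3 = x^4 + 18*x^3 + 120*x^2 + 350*x + 375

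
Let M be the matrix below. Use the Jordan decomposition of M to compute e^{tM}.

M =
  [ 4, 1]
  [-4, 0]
e^{tM} =
  [2*t*exp(2*t) + exp(2*t), t*exp(2*t)]
  [-4*t*exp(2*t), -2*t*exp(2*t) + exp(2*t)]

Strategy: write M = P · J · P⁻¹ where J is a Jordan canonical form, so e^{tM} = P · e^{tJ} · P⁻¹, and e^{tJ} can be computed block-by-block.

M has Jordan form
J =
  [2, 1]
  [0, 2]
(up to reordering of blocks).

Per-block formulas:
  For a 2×2 Jordan block J_2(2): exp(t · J_2(2)) = e^(2t)·(I + t·N), where N is the 2×2 nilpotent shift.

After assembling e^{tJ} and conjugating by P, we get:

e^{tM} =
  [2*t*exp(2*t) + exp(2*t), t*exp(2*t)]
  [-4*t*exp(2*t), -2*t*exp(2*t) + exp(2*t)]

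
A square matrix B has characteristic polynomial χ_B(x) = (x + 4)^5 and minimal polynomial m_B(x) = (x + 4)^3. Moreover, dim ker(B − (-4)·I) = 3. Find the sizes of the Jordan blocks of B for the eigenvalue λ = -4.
Block sizes for λ = -4: [3, 1, 1]

Step 1 — from the characteristic polynomial, algebraic multiplicity of λ = -4 is 5. From dim ker(B − (-4)·I) = 3, there are exactly 3 Jordan blocks for λ = -4.
Step 2 — from the minimal polynomial, the factor (x + 4)^3 tells us the largest block for λ = -4 has size 3.
Step 3 — with total size 5, 3 blocks, and largest block 3, the block sizes (in nonincreasing order) are [3, 1, 1].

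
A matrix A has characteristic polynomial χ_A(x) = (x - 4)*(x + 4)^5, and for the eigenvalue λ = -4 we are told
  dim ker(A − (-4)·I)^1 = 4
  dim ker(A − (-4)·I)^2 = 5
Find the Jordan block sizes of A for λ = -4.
Block sizes for λ = -4: [2, 1, 1, 1]

From the dimensions of kernels of powers, the number of Jordan blocks of size at least j is d_j − d_{j−1} where d_j = dim ker(N^j) (with d_0 = 0). Computing the differences gives [4, 1].
The number of blocks of size exactly k is (#blocks of size ≥ k) − (#blocks of size ≥ k + 1), so the partition is: 3 block(s) of size 1, 1 block(s) of size 2.
In nonincreasing order the block sizes are [2, 1, 1, 1].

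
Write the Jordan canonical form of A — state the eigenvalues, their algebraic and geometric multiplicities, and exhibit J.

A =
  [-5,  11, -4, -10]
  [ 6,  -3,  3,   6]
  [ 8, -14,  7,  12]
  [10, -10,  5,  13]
J_3(3) ⊕ J_1(3)

The characteristic polynomial is
  det(x·I − A) = x^4 - 12*x^3 + 54*x^2 - 108*x + 81 = (x - 3)^4

Eigenvalues and multiplicities (the geometric multiplicity of λ is n − rank(A − λI), which equals the number of Jordan blocks for λ):
  λ = 3: algebraic multiplicity = 4, geometric multiplicity = 2

Determining the block sizes for each eigenvalue:
  λ = 3: with am = 4 and gm = 2, the partition is not yet determined (e.g. several partitions of 4 into 2 parts exist). Let N = A − (3)·I. Computing rank(N^1) = 2, rank(N^2) = 1, rank(N^3) = 0; the number of blocks of size ≥ j is rank(N^{j−1}) − rank(N^j), giving [2, 1, 1]. So we have 1 block(s) of size 3, 1 block(s) of size 1 → block sizes [3, 1]

Assembling the blocks gives a Jordan form
J =
  [3, 1, 0, 0]
  [0, 3, 1, 0]
  [0, 0, 3, 0]
  [0, 0, 0, 3]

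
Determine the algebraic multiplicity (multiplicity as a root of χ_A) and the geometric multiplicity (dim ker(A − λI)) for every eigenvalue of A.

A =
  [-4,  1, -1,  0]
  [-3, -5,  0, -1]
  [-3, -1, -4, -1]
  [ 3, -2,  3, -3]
λ = -4: alg = 4, geom = 2

Step 1 — factor the characteristic polynomial to read off the algebraic multiplicities:
  χ_A(x) = (x + 4)^4

Step 2 — compute geometric multiplicities via the rank-nullity identity g(λ) = n − rank(A − λI):
  rank(A − (-4)·I) = 2, so dim ker(A − (-4)·I) = n − 2 = 2

Summary:
  λ = -4: algebraic multiplicity = 4, geometric multiplicity = 2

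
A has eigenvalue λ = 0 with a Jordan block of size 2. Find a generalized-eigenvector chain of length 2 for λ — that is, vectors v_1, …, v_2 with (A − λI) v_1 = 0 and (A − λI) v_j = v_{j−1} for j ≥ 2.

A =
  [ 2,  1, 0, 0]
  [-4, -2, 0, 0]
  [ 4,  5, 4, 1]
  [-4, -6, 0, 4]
A Jordan chain for λ = 0 of length 2:
v_1 = (2, -4, 4, -4)ᵀ
v_2 = (1, 0, 0, 0)ᵀ

Let N = A − (0)·I. We want v_2 with N^2 v_2 = 0 but N^1 v_2 ≠ 0; then v_{j-1} := N · v_j for j = 2, …, 2.

Pick v_2 = (1, 0, 0, 0)ᵀ.
Then v_1 = N · v_2 = (2, -4, 4, -4)ᵀ.

Sanity check: (A − (0)·I) v_1 = (0, 0, 0, 0)ᵀ = 0. ✓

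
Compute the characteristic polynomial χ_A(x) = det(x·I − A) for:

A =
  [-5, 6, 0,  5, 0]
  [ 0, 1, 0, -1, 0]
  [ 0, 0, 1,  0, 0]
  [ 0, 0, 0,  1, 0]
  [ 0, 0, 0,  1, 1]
x^5 + x^4 - 14*x^3 + 26*x^2 - 19*x + 5

Expanding det(x·I − A) (e.g. by cofactor expansion or by noting that A is similar to its Jordan form J, which has the same characteristic polynomial as A) gives
  χ_A(x) = x^5 + x^4 - 14*x^3 + 26*x^2 - 19*x + 5
which factors as (x - 1)^4*(x + 5). The eigenvalues (with algebraic multiplicities) are λ = -5 with multiplicity 1, λ = 1 with multiplicity 4.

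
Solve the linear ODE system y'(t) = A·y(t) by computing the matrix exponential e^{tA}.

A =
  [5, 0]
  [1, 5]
e^{tA} =
  [exp(5*t), 0]
  [t*exp(5*t), exp(5*t)]

Strategy: write A = P · J · P⁻¹ where J is a Jordan canonical form, so e^{tA} = P · e^{tJ} · P⁻¹, and e^{tJ} can be computed block-by-block.

A has Jordan form
J =
  [5, 1]
  [0, 5]
(up to reordering of blocks).

Per-block formulas:
  For a 2×2 Jordan block J_2(5): exp(t · J_2(5)) = e^(5t)·(I + t·N), where N is the 2×2 nilpotent shift.

After assembling e^{tJ} and conjugating by P, we get:

e^{tA} =
  [exp(5*t), 0]
  [t*exp(5*t), exp(5*t)]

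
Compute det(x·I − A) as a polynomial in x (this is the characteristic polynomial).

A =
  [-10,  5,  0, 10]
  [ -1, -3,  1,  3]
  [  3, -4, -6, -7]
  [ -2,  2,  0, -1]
x^4 + 20*x^3 + 150*x^2 + 500*x + 625

Expanding det(x·I − A) (e.g. by cofactor expansion or by noting that A is similar to its Jordan form J, which has the same characteristic polynomial as A) gives
  χ_A(x) = x^4 + 20*x^3 + 150*x^2 + 500*x + 625
which factors as (x + 5)^4. The eigenvalues (with algebraic multiplicities) are λ = -5 with multiplicity 4.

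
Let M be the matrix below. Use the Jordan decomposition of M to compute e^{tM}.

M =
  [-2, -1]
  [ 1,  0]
e^{tM} =
  [-t*exp(-t) + exp(-t), -t*exp(-t)]
  [t*exp(-t), t*exp(-t) + exp(-t)]

Strategy: write M = P · J · P⁻¹ where J is a Jordan canonical form, so e^{tM} = P · e^{tJ} · P⁻¹, and e^{tJ} can be computed block-by-block.

M has Jordan form
J =
  [-1,  1]
  [ 0, -1]
(up to reordering of blocks).

Per-block formulas:
  For a 2×2 Jordan block J_2(-1): exp(t · J_2(-1)) = e^(-1t)·(I + t·N), where N is the 2×2 nilpotent shift.

After assembling e^{tJ} and conjugating by P, we get:

e^{tM} =
  [-t*exp(-t) + exp(-t), -t*exp(-t)]
  [t*exp(-t), t*exp(-t) + exp(-t)]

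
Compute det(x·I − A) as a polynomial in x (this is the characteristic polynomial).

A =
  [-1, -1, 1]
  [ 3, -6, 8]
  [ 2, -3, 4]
x^3 + 3*x^2 + 3*x + 1

Expanding det(x·I − A) (e.g. by cofactor expansion or by noting that A is similar to its Jordan form J, which has the same characteristic polynomial as A) gives
  χ_A(x) = x^3 + 3*x^2 + 3*x + 1
which factors as (x + 1)^3. The eigenvalues (with algebraic multiplicities) are λ = -1 with multiplicity 3.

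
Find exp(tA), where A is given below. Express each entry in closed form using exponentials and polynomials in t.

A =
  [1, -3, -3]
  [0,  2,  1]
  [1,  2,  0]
e^{tA} =
  [-3*t^2*exp(t)/2 + exp(t), -9*t^2*exp(t)/2 - 3*t*exp(t), -3*t*exp(t)]
  [t^2*exp(t)/2, 3*t^2*exp(t)/2 + t*exp(t) + exp(t), t*exp(t)]
  [-t^2*exp(t)/2 + t*exp(t), -3*t^2*exp(t)/2 + 2*t*exp(t), -t*exp(t) + exp(t)]

Strategy: write A = P · J · P⁻¹ where J is a Jordan canonical form, so e^{tA} = P · e^{tJ} · P⁻¹, and e^{tJ} can be computed block-by-block.

A has Jordan form
J =
  [1, 1, 0]
  [0, 1, 1]
  [0, 0, 1]
(up to reordering of blocks).

Per-block formulas:
  For a 3×3 Jordan block J_3(1): exp(t · J_3(1)) = e^(1t)·(I + t·N + (t^2/2)·N^2), where N is the 3×3 nilpotent shift.

After assembling e^{tJ} and conjugating by P, we get:

e^{tA} =
  [-3*t^2*exp(t)/2 + exp(t), -9*t^2*exp(t)/2 - 3*t*exp(t), -3*t*exp(t)]
  [t^2*exp(t)/2, 3*t^2*exp(t)/2 + t*exp(t) + exp(t), t*exp(t)]
  [-t^2*exp(t)/2 + t*exp(t), -3*t^2*exp(t)/2 + 2*t*exp(t), -t*exp(t) + exp(t)]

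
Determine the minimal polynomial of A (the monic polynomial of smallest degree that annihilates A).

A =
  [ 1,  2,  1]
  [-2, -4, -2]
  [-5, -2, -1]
x^3 + 4*x^2 + 4*x

The characteristic polynomial is χ_A(x) = x*(x + 2)^2, so the eigenvalues are known. The minimal polynomial is
  m_A(x) = Π_λ (x − λ)^{k_λ}
where k_λ is the size of the *largest* Jordan block for λ (equivalently, the smallest k with (A − λI)^k v = 0 for every generalised eigenvector v of λ).

  λ = -2: largest Jordan block has size 2, contributing (x + 2)^2
  λ = 0: largest Jordan block has size 1, contributing (x − 0)

So m_A(x) = x*(x + 2)^2 = x^3 + 4*x^2 + 4*x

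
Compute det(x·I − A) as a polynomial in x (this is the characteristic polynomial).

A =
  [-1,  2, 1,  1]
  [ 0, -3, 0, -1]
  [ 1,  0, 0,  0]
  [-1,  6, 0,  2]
x^4 + 2*x^3 + x^2

Expanding det(x·I − A) (e.g. by cofactor expansion or by noting that A is similar to its Jordan form J, which has the same characteristic polynomial as A) gives
  χ_A(x) = x^4 + 2*x^3 + x^2
which factors as x^2*(x + 1)^2. The eigenvalues (with algebraic multiplicities) are λ = -1 with multiplicity 2, λ = 0 with multiplicity 2.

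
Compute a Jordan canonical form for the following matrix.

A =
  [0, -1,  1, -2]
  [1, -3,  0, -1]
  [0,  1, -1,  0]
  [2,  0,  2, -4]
J_3(-2) ⊕ J_1(-2)

The characteristic polynomial is
  det(x·I − A) = x^4 + 8*x^3 + 24*x^2 + 32*x + 16 = (x + 2)^4

Eigenvalues and multiplicities (the geometric multiplicity of λ is n − rank(A − λI), which equals the number of Jordan blocks for λ):
  λ = -2: algebraic multiplicity = 4, geometric multiplicity = 2

Determining the block sizes for each eigenvalue:
  λ = -2: with am = 4 and gm = 2, the partition is not yet determined (e.g. several partitions of 4 into 2 parts exist). Let N = A − (-2)·I. Computing rank(N^1) = 2, rank(N^2) = 1, rank(N^3) = 0; the number of blocks of size ≥ j is rank(N^{j−1}) − rank(N^j), giving [2, 1, 1]. So we have 1 block(s) of size 3, 1 block(s) of size 1 → block sizes [3, 1]

Assembling the blocks gives a Jordan form
J =
  [-2,  1,  0,  0]
  [ 0, -2,  1,  0]
  [ 0,  0, -2,  0]
  [ 0,  0,  0, -2]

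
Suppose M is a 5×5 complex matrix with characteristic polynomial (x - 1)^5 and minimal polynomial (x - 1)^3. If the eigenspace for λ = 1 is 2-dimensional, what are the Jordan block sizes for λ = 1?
Block sizes for λ = 1: [3, 2]

Step 1 — from the characteristic polynomial, algebraic multiplicity of λ = 1 is 5. From dim ker(M − (1)·I) = 2, there are exactly 2 Jordan blocks for λ = 1.
Step 2 — from the minimal polynomial, the factor (x − 1)^3 tells us the largest block for λ = 1 has size 3.
Step 3 — with total size 5, 2 blocks, and largest block 3, the block sizes (in nonincreasing order) are [3, 2].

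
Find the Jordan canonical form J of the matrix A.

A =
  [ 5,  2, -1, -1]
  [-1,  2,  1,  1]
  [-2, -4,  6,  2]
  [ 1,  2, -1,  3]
J_2(4) ⊕ J_1(4) ⊕ J_1(4)

The characteristic polynomial is
  det(x·I − A) = x^4 - 16*x^3 + 96*x^2 - 256*x + 256 = (x - 4)^4

Eigenvalues and multiplicities (the geometric multiplicity of λ is n − rank(A − λI), which equals the number of Jordan blocks for λ):
  λ = 4: algebraic multiplicity = 4, geometric multiplicity = 3

Determining the block sizes for each eigenvalue:
  λ = 4: 3 blocks summing to 4 forces exactly one block of size 2 and the rest size 1 → block sizes [2, 1, 1]

Assembling the blocks gives a Jordan form
J =
  [4, 1, 0, 0]
  [0, 4, 0, 0]
  [0, 0, 4, 0]
  [0, 0, 0, 4]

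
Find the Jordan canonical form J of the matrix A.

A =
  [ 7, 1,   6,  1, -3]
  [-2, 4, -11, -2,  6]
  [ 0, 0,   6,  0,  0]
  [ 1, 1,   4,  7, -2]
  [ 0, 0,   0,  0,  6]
J_3(6) ⊕ J_2(6)

The characteristic polynomial is
  det(x·I − A) = x^5 - 30*x^4 + 360*x^3 - 2160*x^2 + 6480*x - 7776 = (x - 6)^5

Eigenvalues and multiplicities (the geometric multiplicity of λ is n − rank(A − λI), which equals the number of Jordan blocks for λ):
  λ = 6: algebraic multiplicity = 5, geometric multiplicity = 2

Determining the block sizes for each eigenvalue:
  λ = 6: with am = 5 and gm = 2, the partition is not yet determined (e.g. several partitions of 5 into 2 parts exist). Let N = A − (6)·I. Computing rank(N^1) = 3, rank(N^2) = 1, rank(N^3) = 0; the number of blocks of size ≥ j is rank(N^{j−1}) − rank(N^j), giving [2, 2, 1]. So we have 1 block(s) of size 3, 1 block(s) of size 2 → block sizes [3, 2]

Assembling the blocks gives a Jordan form
J =
  [6, 1, 0, 0, 0]
  [0, 6, 1, 0, 0]
  [0, 0, 6, 0, 0]
  [0, 0, 0, 6, 1]
  [0, 0, 0, 0, 6]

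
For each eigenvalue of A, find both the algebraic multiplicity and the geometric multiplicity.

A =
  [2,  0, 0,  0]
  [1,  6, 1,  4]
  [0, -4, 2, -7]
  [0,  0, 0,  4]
λ = 2: alg = 1, geom = 1; λ = 4: alg = 3, geom = 1

Step 1 — factor the characteristic polynomial to read off the algebraic multiplicities:
  χ_A(x) = (x - 4)^3*(x - 2)

Step 2 — compute geometric multiplicities via the rank-nullity identity g(λ) = n − rank(A − λI):
  rank(A − (2)·I) = 3, so dim ker(A − (2)·I) = n − 3 = 1
  rank(A − (4)·I) = 3, so dim ker(A − (4)·I) = n − 3 = 1

Summary:
  λ = 2: algebraic multiplicity = 1, geometric multiplicity = 1
  λ = 4: algebraic multiplicity = 3, geometric multiplicity = 1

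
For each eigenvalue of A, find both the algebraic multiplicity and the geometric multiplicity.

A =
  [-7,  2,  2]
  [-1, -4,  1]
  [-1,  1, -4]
λ = -5: alg = 3, geom = 2

Step 1 — factor the characteristic polynomial to read off the algebraic multiplicities:
  χ_A(x) = (x + 5)^3

Step 2 — compute geometric multiplicities via the rank-nullity identity g(λ) = n − rank(A − λI):
  rank(A − (-5)·I) = 1, so dim ker(A − (-5)·I) = n − 1 = 2

Summary:
  λ = -5: algebraic multiplicity = 3, geometric multiplicity = 2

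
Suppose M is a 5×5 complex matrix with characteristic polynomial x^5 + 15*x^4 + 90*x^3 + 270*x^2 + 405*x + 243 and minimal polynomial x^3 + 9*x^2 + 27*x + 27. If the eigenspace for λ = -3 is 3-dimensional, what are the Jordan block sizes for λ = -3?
Block sizes for λ = -3: [3, 1, 1]

Step 1 — from the characteristic polynomial, algebraic multiplicity of λ = -3 is 5. From dim ker(M − (-3)·I) = 3, there are exactly 3 Jordan blocks for λ = -3.
Step 2 — from the minimal polynomial, the factor (x + 3)^3 tells us the largest block for λ = -3 has size 3.
Step 3 — with total size 5, 3 blocks, and largest block 3, the block sizes (in nonincreasing order) are [3, 1, 1].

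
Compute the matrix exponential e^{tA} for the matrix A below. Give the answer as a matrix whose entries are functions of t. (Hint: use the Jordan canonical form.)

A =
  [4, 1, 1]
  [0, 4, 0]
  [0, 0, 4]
e^{tA} =
  [exp(4*t), t*exp(4*t), t*exp(4*t)]
  [0, exp(4*t), 0]
  [0, 0, exp(4*t)]

Strategy: write A = P · J · P⁻¹ where J is a Jordan canonical form, so e^{tA} = P · e^{tJ} · P⁻¹, and e^{tJ} can be computed block-by-block.

A has Jordan form
J =
  [4, 1, 0]
  [0, 4, 0]
  [0, 0, 4]
(up to reordering of blocks).

Per-block formulas:
  For a 2×2 Jordan block J_2(4): exp(t · J_2(4)) = e^(4t)·(I + t·N), where N is the 2×2 nilpotent shift.
  For a 1×1 block at λ = 4: exp(t · [4]) = [e^(4t)].

After assembling e^{tJ} and conjugating by P, we get:

e^{tA} =
  [exp(4*t), t*exp(4*t), t*exp(4*t)]
  [0, exp(4*t), 0]
  [0, 0, exp(4*t)]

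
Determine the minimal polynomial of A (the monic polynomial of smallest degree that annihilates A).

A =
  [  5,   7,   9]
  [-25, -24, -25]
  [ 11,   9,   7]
x^3 + 12*x^2 + 48*x + 64

The characteristic polynomial is χ_A(x) = (x + 4)^3, so the eigenvalues are known. The minimal polynomial is
  m_A(x) = Π_λ (x − λ)^{k_λ}
where k_λ is the size of the *largest* Jordan block for λ (equivalently, the smallest k with (A − λI)^k v = 0 for every generalised eigenvector v of λ).

  λ = -4: largest Jordan block has size 3, contributing (x + 4)^3

So m_A(x) = (x + 4)^3 = x^3 + 12*x^2 + 48*x + 64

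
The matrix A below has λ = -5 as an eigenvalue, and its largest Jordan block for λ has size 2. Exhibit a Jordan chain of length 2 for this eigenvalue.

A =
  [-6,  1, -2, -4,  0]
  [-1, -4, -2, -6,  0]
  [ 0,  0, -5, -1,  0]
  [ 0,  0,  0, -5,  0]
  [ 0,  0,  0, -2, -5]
A Jordan chain for λ = -5 of length 2:
v_1 = (-1, -1, 0, 0, 0)ᵀ
v_2 = (1, 0, 0, 0, 0)ᵀ

Let N = A − (-5)·I. We want v_2 with N^2 v_2 = 0 but N^1 v_2 ≠ 0; then v_{j-1} := N · v_j for j = 2, …, 2.

Pick v_2 = (1, 0, 0, 0, 0)ᵀ.
Then v_1 = N · v_2 = (-1, -1, 0, 0, 0)ᵀ.

Sanity check: (A − (-5)·I) v_1 = (0, 0, 0, 0, 0)ᵀ = 0. ✓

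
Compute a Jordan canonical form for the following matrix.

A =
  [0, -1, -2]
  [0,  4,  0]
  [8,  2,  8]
J_2(4) ⊕ J_1(4)

The characteristic polynomial is
  det(x·I − A) = x^3 - 12*x^2 + 48*x - 64 = (x - 4)^3

Eigenvalues and multiplicities (the geometric multiplicity of λ is n − rank(A − λI), which equals the number of Jordan blocks for λ):
  λ = 4: algebraic multiplicity = 3, geometric multiplicity = 2

Determining the block sizes for each eigenvalue:
  λ = 4: 2 blocks summing to 3 forces exactly one block of size 2 and the rest size 1 → block sizes [2, 1]

Assembling the blocks gives a Jordan form
J =
  [4, 1, 0]
  [0, 4, 0]
  [0, 0, 4]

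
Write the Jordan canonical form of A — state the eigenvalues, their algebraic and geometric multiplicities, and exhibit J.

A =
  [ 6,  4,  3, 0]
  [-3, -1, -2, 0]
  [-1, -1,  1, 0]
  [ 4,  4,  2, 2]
J_3(2) ⊕ J_1(2)

The characteristic polynomial is
  det(x·I − A) = x^4 - 8*x^3 + 24*x^2 - 32*x + 16 = (x - 2)^4

Eigenvalues and multiplicities (the geometric multiplicity of λ is n − rank(A − λI), which equals the number of Jordan blocks for λ):
  λ = 2: algebraic multiplicity = 4, geometric multiplicity = 2

Determining the block sizes for each eigenvalue:
  λ = 2: with am = 4 and gm = 2, the partition is not yet determined (e.g. several partitions of 4 into 2 parts exist). Let N = A − (2)·I. Computing rank(N^1) = 2, rank(N^2) = 1, rank(N^3) = 0; the number of blocks of size ≥ j is rank(N^{j−1}) − rank(N^j), giving [2, 1, 1]. So we have 1 block(s) of size 3, 1 block(s) of size 1 → block sizes [3, 1]

Assembling the blocks gives a Jordan form
J =
  [2, 1, 0, 0]
  [0, 2, 1, 0]
  [0, 0, 2, 0]
  [0, 0, 0, 2]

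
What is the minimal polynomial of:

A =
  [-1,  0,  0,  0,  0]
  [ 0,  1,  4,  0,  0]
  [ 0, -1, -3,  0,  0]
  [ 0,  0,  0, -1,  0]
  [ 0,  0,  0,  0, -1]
x^2 + 2*x + 1

The characteristic polynomial is χ_A(x) = (x + 1)^5, so the eigenvalues are known. The minimal polynomial is
  m_A(x) = Π_λ (x − λ)^{k_λ}
where k_λ is the size of the *largest* Jordan block for λ (equivalently, the smallest k with (A − λI)^k v = 0 for every generalised eigenvector v of λ).

  λ = -1: largest Jordan block has size 2, contributing (x + 1)^2

So m_A(x) = (x + 1)^2 = x^2 + 2*x + 1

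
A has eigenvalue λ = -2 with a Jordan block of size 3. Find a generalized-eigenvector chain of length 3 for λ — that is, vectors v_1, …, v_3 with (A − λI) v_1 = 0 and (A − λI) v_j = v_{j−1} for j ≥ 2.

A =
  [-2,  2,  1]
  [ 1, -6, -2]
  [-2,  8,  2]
A Jordan chain for λ = -2 of length 3:
v_1 = (0, 2, -4)ᵀ
v_2 = (2, -4, 8)ᵀ
v_3 = (0, 1, 0)ᵀ

Let N = A − (-2)·I. We want v_3 with N^3 v_3 = 0 but N^2 v_3 ≠ 0; then v_{j-1} := N · v_j for j = 3, …, 2.

Pick v_3 = (0, 1, 0)ᵀ.
Then v_2 = N · v_3 = (2, -4, 8)ᵀ.
Then v_1 = N · v_2 = (0, 2, -4)ᵀ.

Sanity check: (A − (-2)·I) v_1 = (0, 0, 0)ᵀ = 0. ✓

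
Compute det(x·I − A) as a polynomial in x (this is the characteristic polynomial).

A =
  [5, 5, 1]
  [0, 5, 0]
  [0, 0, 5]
x^3 - 15*x^2 + 75*x - 125

Expanding det(x·I − A) (e.g. by cofactor expansion or by noting that A is similar to its Jordan form J, which has the same characteristic polynomial as A) gives
  χ_A(x) = x^3 - 15*x^2 + 75*x - 125
which factors as (x - 5)^3. The eigenvalues (with algebraic multiplicities) are λ = 5 with multiplicity 3.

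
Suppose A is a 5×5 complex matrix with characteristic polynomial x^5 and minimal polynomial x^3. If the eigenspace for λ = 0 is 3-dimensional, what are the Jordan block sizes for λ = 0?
Block sizes for λ = 0: [3, 1, 1]

Step 1 — from the characteristic polynomial, algebraic multiplicity of λ = 0 is 5. From dim ker(A − (0)·I) = 3, there are exactly 3 Jordan blocks for λ = 0.
Step 2 — from the minimal polynomial, the factor (x − 0)^3 tells us the largest block for λ = 0 has size 3.
Step 3 — with total size 5, 3 blocks, and largest block 3, the block sizes (in nonincreasing order) are [3, 1, 1].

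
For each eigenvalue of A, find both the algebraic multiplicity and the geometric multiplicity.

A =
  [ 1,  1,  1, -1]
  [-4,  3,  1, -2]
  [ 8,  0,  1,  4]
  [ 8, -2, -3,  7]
λ = 3: alg = 4, geom = 2

Step 1 — factor the characteristic polynomial to read off the algebraic multiplicities:
  χ_A(x) = (x - 3)^4

Step 2 — compute geometric multiplicities via the rank-nullity identity g(λ) = n − rank(A − λI):
  rank(A − (3)·I) = 2, so dim ker(A − (3)·I) = n − 2 = 2

Summary:
  λ = 3: algebraic multiplicity = 4, geometric multiplicity = 2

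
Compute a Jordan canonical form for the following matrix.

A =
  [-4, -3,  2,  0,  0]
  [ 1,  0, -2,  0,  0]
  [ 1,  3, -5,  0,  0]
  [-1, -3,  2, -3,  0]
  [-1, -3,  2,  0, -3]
J_2(-3) ⊕ J_1(-3) ⊕ J_1(-3) ⊕ J_1(-3)

The characteristic polynomial is
  det(x·I − A) = x^5 + 15*x^4 + 90*x^3 + 270*x^2 + 405*x + 243 = (x + 3)^5

Eigenvalues and multiplicities (the geometric multiplicity of λ is n − rank(A − λI), which equals the number of Jordan blocks for λ):
  λ = -3: algebraic multiplicity = 5, geometric multiplicity = 4

Determining the block sizes for each eigenvalue:
  λ = -3: 4 blocks summing to 5 forces exactly one block of size 2 and the rest size 1 → block sizes [2, 1, 1, 1]

Assembling the blocks gives a Jordan form
J =
  [-3,  1,  0,  0,  0]
  [ 0, -3,  0,  0,  0]
  [ 0,  0, -3,  0,  0]
  [ 0,  0,  0, -3,  0]
  [ 0,  0,  0,  0, -3]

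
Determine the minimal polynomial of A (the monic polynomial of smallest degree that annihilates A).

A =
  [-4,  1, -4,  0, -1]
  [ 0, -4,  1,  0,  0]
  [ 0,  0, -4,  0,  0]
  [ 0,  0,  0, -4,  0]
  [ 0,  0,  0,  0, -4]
x^3 + 12*x^2 + 48*x + 64

The characteristic polynomial is χ_A(x) = (x + 4)^5, so the eigenvalues are known. The minimal polynomial is
  m_A(x) = Π_λ (x − λ)^{k_λ}
where k_λ is the size of the *largest* Jordan block for λ (equivalently, the smallest k with (A − λI)^k v = 0 for every generalised eigenvector v of λ).

  λ = -4: largest Jordan block has size 3, contributing (x + 4)^3

So m_A(x) = (x + 4)^3 = x^3 + 12*x^2 + 48*x + 64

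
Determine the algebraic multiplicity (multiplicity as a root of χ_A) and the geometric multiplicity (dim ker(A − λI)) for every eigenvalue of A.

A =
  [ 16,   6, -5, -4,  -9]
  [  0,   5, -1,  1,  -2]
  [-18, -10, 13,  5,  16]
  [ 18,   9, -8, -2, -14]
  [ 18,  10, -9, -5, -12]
λ = 4: alg = 5, geom = 2

Step 1 — factor the characteristic polynomial to read off the algebraic multiplicities:
  χ_A(x) = (x - 4)^5

Step 2 — compute geometric multiplicities via the rank-nullity identity g(λ) = n − rank(A − λI):
  rank(A − (4)·I) = 3, so dim ker(A − (4)·I) = n − 3 = 2

Summary:
  λ = 4: algebraic multiplicity = 5, geometric multiplicity = 2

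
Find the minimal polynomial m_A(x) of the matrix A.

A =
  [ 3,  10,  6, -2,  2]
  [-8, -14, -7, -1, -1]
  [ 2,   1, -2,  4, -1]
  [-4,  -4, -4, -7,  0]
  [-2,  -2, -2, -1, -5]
x^2 + 10*x + 25

The characteristic polynomial is χ_A(x) = (x + 5)^5, so the eigenvalues are known. The minimal polynomial is
  m_A(x) = Π_λ (x − λ)^{k_λ}
where k_λ is the size of the *largest* Jordan block for λ (equivalently, the smallest k with (A − λI)^k v = 0 for every generalised eigenvector v of λ).

  λ = -5: largest Jordan block has size 2, contributing (x + 5)^2

So m_A(x) = (x + 5)^2 = x^2 + 10*x + 25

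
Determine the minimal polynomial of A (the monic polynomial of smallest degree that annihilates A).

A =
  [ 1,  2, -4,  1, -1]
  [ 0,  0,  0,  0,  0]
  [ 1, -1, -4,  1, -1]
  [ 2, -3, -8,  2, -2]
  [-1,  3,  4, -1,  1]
x^2

The characteristic polynomial is χ_A(x) = x^5, so the eigenvalues are known. The minimal polynomial is
  m_A(x) = Π_λ (x − λ)^{k_λ}
where k_λ is the size of the *largest* Jordan block for λ (equivalently, the smallest k with (A − λI)^k v = 0 for every generalised eigenvector v of λ).

  λ = 0: largest Jordan block has size 2, contributing (x − 0)^2

So m_A(x) = x^2 = x^2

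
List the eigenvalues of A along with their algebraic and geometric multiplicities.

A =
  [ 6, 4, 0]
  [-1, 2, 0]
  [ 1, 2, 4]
λ = 4: alg = 3, geom = 2

Step 1 — factor the characteristic polynomial to read off the algebraic multiplicities:
  χ_A(x) = (x - 4)^3

Step 2 — compute geometric multiplicities via the rank-nullity identity g(λ) = n − rank(A − λI):
  rank(A − (4)·I) = 1, so dim ker(A − (4)·I) = n − 1 = 2

Summary:
  λ = 4: algebraic multiplicity = 3, geometric multiplicity = 2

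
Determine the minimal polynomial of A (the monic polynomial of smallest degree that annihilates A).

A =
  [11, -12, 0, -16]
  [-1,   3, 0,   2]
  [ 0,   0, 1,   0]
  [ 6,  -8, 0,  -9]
x^3 - 5*x^2 + 7*x - 3

The characteristic polynomial is χ_A(x) = (x - 3)*(x - 1)^3, so the eigenvalues are known. The minimal polynomial is
  m_A(x) = Π_λ (x − λ)^{k_λ}
where k_λ is the size of the *largest* Jordan block for λ (equivalently, the smallest k with (A − λI)^k v = 0 for every generalised eigenvector v of λ).

  λ = 1: largest Jordan block has size 2, contributing (x − 1)^2
  λ = 3: largest Jordan block has size 1, contributing (x − 3)

So m_A(x) = (x - 3)*(x - 1)^2 = x^3 - 5*x^2 + 7*x - 3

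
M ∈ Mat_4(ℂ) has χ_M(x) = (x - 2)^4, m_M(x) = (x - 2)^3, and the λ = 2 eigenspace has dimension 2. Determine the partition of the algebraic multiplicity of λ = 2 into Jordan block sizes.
Block sizes for λ = 2: [3, 1]

Step 1 — from the characteristic polynomial, algebraic multiplicity of λ = 2 is 4. From dim ker(M − (2)·I) = 2, there are exactly 2 Jordan blocks for λ = 2.
Step 2 — from the minimal polynomial, the factor (x − 2)^3 tells us the largest block for λ = 2 has size 3.
Step 3 — with total size 4, 2 blocks, and largest block 3, the block sizes (in nonincreasing order) are [3, 1].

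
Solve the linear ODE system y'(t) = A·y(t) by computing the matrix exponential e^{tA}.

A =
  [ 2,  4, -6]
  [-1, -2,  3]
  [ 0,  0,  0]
e^{tA} =
  [2*t + 1, 4*t, -6*t]
  [-t, 1 - 2*t, 3*t]
  [0, 0, 1]

Strategy: write A = P · J · P⁻¹ where J is a Jordan canonical form, so e^{tA} = P · e^{tJ} · P⁻¹, and e^{tJ} can be computed block-by-block.

A has Jordan form
J =
  [0, 1, 0]
  [0, 0, 0]
  [0, 0, 0]
(up to reordering of blocks).

Per-block formulas:
  For a 2×2 Jordan block J_2(0): exp(t · J_2(0)) = e^(0t)·(I + t·N), where N is the 2×2 nilpotent shift.
  For a 1×1 block at λ = 0: exp(t · [0]) = [e^(0t)].

After assembling e^{tJ} and conjugating by P, we get:

e^{tA} =
  [2*t + 1, 4*t, -6*t]
  [-t, 1 - 2*t, 3*t]
  [0, 0, 1]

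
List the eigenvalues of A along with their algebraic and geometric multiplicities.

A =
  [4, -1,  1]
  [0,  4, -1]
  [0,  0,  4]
λ = 4: alg = 3, geom = 1

Step 1 — factor the characteristic polynomial to read off the algebraic multiplicities:
  χ_A(x) = (x - 4)^3

Step 2 — compute geometric multiplicities via the rank-nullity identity g(λ) = n − rank(A − λI):
  rank(A − (4)·I) = 2, so dim ker(A − (4)·I) = n − 2 = 1

Summary:
  λ = 4: algebraic multiplicity = 3, geometric multiplicity = 1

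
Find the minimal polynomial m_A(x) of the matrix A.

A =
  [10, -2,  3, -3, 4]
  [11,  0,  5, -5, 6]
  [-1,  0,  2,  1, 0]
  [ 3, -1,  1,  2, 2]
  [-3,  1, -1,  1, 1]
x^3 - 9*x^2 + 27*x - 27

The characteristic polynomial is χ_A(x) = (x - 3)^5, so the eigenvalues are known. The minimal polynomial is
  m_A(x) = Π_λ (x − λ)^{k_λ}
where k_λ is the size of the *largest* Jordan block for λ (equivalently, the smallest k with (A − λI)^k v = 0 for every generalised eigenvector v of λ).

  λ = 3: largest Jordan block has size 3, contributing (x − 3)^3

So m_A(x) = (x - 3)^3 = x^3 - 9*x^2 + 27*x - 27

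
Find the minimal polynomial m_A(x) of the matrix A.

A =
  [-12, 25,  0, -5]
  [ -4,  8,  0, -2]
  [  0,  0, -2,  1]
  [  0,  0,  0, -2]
x^2 + 4*x + 4

The characteristic polynomial is χ_A(x) = (x + 2)^4, so the eigenvalues are known. The minimal polynomial is
  m_A(x) = Π_λ (x − λ)^{k_λ}
where k_λ is the size of the *largest* Jordan block for λ (equivalently, the smallest k with (A − λI)^k v = 0 for every generalised eigenvector v of λ).

  λ = -2: largest Jordan block has size 2, contributing (x + 2)^2

So m_A(x) = (x + 2)^2 = x^2 + 4*x + 4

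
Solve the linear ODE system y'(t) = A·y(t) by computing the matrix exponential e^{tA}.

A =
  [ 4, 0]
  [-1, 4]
e^{tA} =
  [exp(4*t), 0]
  [-t*exp(4*t), exp(4*t)]

Strategy: write A = P · J · P⁻¹ where J is a Jordan canonical form, so e^{tA} = P · e^{tJ} · P⁻¹, and e^{tJ} can be computed block-by-block.

A has Jordan form
J =
  [4, 1]
  [0, 4]
(up to reordering of blocks).

Per-block formulas:
  For a 2×2 Jordan block J_2(4): exp(t · J_2(4)) = e^(4t)·(I + t·N), where N is the 2×2 nilpotent shift.

After assembling e^{tJ} and conjugating by P, we get:

e^{tA} =
  [exp(4*t), 0]
  [-t*exp(4*t), exp(4*t)]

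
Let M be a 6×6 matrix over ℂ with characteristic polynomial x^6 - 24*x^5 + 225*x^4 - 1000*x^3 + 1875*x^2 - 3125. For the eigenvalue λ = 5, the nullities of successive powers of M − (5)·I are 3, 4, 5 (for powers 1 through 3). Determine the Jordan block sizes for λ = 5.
Block sizes for λ = 5: [3, 1, 1]

From the dimensions of kernels of powers, the number of Jordan blocks of size at least j is d_j − d_{j−1} where d_j = dim ker(N^j) (with d_0 = 0). Computing the differences gives [3, 1, 1].
The number of blocks of size exactly k is (#blocks of size ≥ k) − (#blocks of size ≥ k + 1), so the partition is: 2 block(s) of size 1, 1 block(s) of size 3.
In nonincreasing order the block sizes are [3, 1, 1].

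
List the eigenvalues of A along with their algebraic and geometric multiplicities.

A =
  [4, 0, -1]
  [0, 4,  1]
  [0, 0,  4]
λ = 4: alg = 3, geom = 2

Step 1 — factor the characteristic polynomial to read off the algebraic multiplicities:
  χ_A(x) = (x - 4)^3

Step 2 — compute geometric multiplicities via the rank-nullity identity g(λ) = n − rank(A − λI):
  rank(A − (4)·I) = 1, so dim ker(A − (4)·I) = n − 1 = 2

Summary:
  λ = 4: algebraic multiplicity = 3, geometric multiplicity = 2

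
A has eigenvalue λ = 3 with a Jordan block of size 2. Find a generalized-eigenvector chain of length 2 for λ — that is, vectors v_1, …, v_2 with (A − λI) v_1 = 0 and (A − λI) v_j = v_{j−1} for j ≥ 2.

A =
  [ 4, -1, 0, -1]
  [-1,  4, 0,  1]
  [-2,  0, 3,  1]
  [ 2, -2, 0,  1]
A Jordan chain for λ = 3 of length 2:
v_1 = (1, -1, -2, 2)ᵀ
v_2 = (1, 0, 0, 0)ᵀ

Let N = A − (3)·I. We want v_2 with N^2 v_2 = 0 but N^1 v_2 ≠ 0; then v_{j-1} := N · v_j for j = 2, …, 2.

Pick v_2 = (1, 0, 0, 0)ᵀ.
Then v_1 = N · v_2 = (1, -1, -2, 2)ᵀ.

Sanity check: (A − (3)·I) v_1 = (0, 0, 0, 0)ᵀ = 0. ✓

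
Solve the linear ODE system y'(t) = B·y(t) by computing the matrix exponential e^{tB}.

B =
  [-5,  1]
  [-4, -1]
e^{tB} =
  [-2*t*exp(-3*t) + exp(-3*t), t*exp(-3*t)]
  [-4*t*exp(-3*t), 2*t*exp(-3*t) + exp(-3*t)]

Strategy: write B = P · J · P⁻¹ where J is a Jordan canonical form, so e^{tB} = P · e^{tJ} · P⁻¹, and e^{tJ} can be computed block-by-block.

B has Jordan form
J =
  [-3,  1]
  [ 0, -3]
(up to reordering of blocks).

Per-block formulas:
  For a 2×2 Jordan block J_2(-3): exp(t · J_2(-3)) = e^(-3t)·(I + t·N), where N is the 2×2 nilpotent shift.

After assembling e^{tJ} and conjugating by P, we get:

e^{tB} =
  [-2*t*exp(-3*t) + exp(-3*t), t*exp(-3*t)]
  [-4*t*exp(-3*t), 2*t*exp(-3*t) + exp(-3*t)]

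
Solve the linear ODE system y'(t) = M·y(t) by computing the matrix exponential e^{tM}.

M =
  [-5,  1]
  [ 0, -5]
e^{tM} =
  [exp(-5*t), t*exp(-5*t)]
  [0, exp(-5*t)]

Strategy: write M = P · J · P⁻¹ where J is a Jordan canonical form, so e^{tM} = P · e^{tJ} · P⁻¹, and e^{tJ} can be computed block-by-block.

M has Jordan form
J =
  [-5,  1]
  [ 0, -5]
(up to reordering of blocks).

Per-block formulas:
  For a 2×2 Jordan block J_2(-5): exp(t · J_2(-5)) = e^(-5t)·(I + t·N), where N is the 2×2 nilpotent shift.

After assembling e^{tJ} and conjugating by P, we get:

e^{tM} =
  [exp(-5*t), t*exp(-5*t)]
  [0, exp(-5*t)]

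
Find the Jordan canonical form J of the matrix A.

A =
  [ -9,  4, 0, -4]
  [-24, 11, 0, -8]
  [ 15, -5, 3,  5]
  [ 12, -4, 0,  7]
J_2(3) ⊕ J_1(3) ⊕ J_1(3)

The characteristic polynomial is
  det(x·I − A) = x^4 - 12*x^3 + 54*x^2 - 108*x + 81 = (x - 3)^4

Eigenvalues and multiplicities (the geometric multiplicity of λ is n − rank(A − λI), which equals the number of Jordan blocks for λ):
  λ = 3: algebraic multiplicity = 4, geometric multiplicity = 3

Determining the block sizes for each eigenvalue:
  λ = 3: 3 blocks summing to 4 forces exactly one block of size 2 and the rest size 1 → block sizes [2, 1, 1]

Assembling the blocks gives a Jordan form
J =
  [3, 1, 0, 0]
  [0, 3, 0, 0]
  [0, 0, 3, 0]
  [0, 0, 0, 3]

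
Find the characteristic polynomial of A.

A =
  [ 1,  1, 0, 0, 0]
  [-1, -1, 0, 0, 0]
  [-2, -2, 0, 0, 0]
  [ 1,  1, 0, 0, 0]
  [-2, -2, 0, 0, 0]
x^5

Expanding det(x·I − A) (e.g. by cofactor expansion or by noting that A is similar to its Jordan form J, which has the same characteristic polynomial as A) gives
  χ_A(x) = x^5
which factors as x^5. The eigenvalues (with algebraic multiplicities) are λ = 0 with multiplicity 5.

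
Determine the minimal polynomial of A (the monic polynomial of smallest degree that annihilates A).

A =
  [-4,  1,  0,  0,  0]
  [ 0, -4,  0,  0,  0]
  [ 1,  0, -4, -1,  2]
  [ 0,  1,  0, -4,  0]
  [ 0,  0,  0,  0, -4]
x^2 + 8*x + 16

The characteristic polynomial is χ_A(x) = (x + 4)^5, so the eigenvalues are known. The minimal polynomial is
  m_A(x) = Π_λ (x − λ)^{k_λ}
where k_λ is the size of the *largest* Jordan block for λ (equivalently, the smallest k with (A − λI)^k v = 0 for every generalised eigenvector v of λ).

  λ = -4: largest Jordan block has size 2, contributing (x + 4)^2

So m_A(x) = (x + 4)^2 = x^2 + 8*x + 16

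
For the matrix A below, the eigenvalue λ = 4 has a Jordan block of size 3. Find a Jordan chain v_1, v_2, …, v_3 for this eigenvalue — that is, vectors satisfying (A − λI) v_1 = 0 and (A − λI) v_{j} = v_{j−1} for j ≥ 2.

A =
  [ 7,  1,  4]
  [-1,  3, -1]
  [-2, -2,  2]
A Jordan chain for λ = 4 of length 3:
v_1 = (-6, 2, 4)ᵀ
v_2 = (1, -1, -2)ᵀ
v_3 = (0, 1, 0)ᵀ

Let N = A − (4)·I. We want v_3 with N^3 v_3 = 0 but N^2 v_3 ≠ 0; then v_{j-1} := N · v_j for j = 3, …, 2.

Pick v_3 = (0, 1, 0)ᵀ.
Then v_2 = N · v_3 = (1, -1, -2)ᵀ.
Then v_1 = N · v_2 = (-6, 2, 4)ᵀ.

Sanity check: (A − (4)·I) v_1 = (0, 0, 0)ᵀ = 0. ✓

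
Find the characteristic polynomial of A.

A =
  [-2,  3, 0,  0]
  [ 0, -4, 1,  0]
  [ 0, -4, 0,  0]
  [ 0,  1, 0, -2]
x^4 + 8*x^3 + 24*x^2 + 32*x + 16

Expanding det(x·I − A) (e.g. by cofactor expansion or by noting that A is similar to its Jordan form J, which has the same characteristic polynomial as A) gives
  χ_A(x) = x^4 + 8*x^3 + 24*x^2 + 32*x + 16
which factors as (x + 2)^4. The eigenvalues (with algebraic multiplicities) are λ = -2 with multiplicity 4.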